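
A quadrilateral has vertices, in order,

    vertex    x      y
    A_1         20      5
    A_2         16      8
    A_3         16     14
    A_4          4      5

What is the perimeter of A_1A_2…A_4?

|A_1A_2| = √((-4)² + (3)²) = √25 = 5
|A_2A_3| = √((0)² + (6)²) = √36 = 6
|A_3A_4| = √((-12)² + (-9)²) = √225 = 15
|A_4A_1| = √((16)² + (0)²) = √256 = 16
Perimeter = 5 + 6 + 15 + 16 = 42.

42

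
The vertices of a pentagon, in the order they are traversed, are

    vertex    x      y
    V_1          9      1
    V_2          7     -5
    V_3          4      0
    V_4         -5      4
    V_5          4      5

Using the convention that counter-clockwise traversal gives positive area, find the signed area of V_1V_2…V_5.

Apply the shoelace formula: 2A = Σ (x_i·y_{i+1} − x_{i+1}·y_i), indices taken mod 5.
Cross-terms: -52, 20, 16, -41, -41  ⇒  Σ = -98
Signed area = Σ/2 = -49 (negative ⇒ clockwise traversal).

-49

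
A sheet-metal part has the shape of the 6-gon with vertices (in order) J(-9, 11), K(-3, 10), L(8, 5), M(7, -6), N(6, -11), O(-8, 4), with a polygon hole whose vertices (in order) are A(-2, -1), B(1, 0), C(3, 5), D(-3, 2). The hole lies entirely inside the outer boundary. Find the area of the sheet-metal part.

Outer boundary:
Σ = (-57) + (-95) + (-83) + (-41) + (-64) + (-52) = -392
Area = |Σ|/2 = 196.
Hole:
Σ = (1) + (5) + (21) + (7) = 34
Area = |Σ|/2 = 17.
Net area = 196 − 17 = 179.

179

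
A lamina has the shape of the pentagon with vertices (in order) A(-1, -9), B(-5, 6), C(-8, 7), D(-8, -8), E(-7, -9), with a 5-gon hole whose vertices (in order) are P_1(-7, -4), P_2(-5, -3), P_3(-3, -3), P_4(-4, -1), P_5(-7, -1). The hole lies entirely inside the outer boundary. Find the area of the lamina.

68

Outer boundary:
Σ = (-51) + (13) + (120) + (16) + (54) = 152
Area = |Σ|/2 = 76.
Hole:
Apply the shoelace (surveyor's) formula: 2A = Σ (x_i·y_{i+1} − x_{i+1}·y_i), indices taken mod 5.
Σ = (1) + (6) + (-9) + (-3) + (21) = 16
Area = |Σ|/2 = 8.
Net area = 76 − 8 = 68.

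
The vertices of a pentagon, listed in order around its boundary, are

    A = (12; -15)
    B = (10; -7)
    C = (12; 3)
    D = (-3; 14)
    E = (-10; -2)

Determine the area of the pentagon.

Apply the surveyor's formula: 2A = Σ (x_i·y_{i+1} − x_{i+1}·y_i), indices taken mod 5.
Σ = (66) + (114) + (177) + (146) + (174) = 677
Area = |Σ|/2 = 338.5.

338.5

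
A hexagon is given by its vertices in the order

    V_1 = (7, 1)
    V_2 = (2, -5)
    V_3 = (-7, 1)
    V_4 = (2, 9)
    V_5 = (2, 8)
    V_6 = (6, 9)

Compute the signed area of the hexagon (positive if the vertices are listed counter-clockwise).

-112

Σ = (-37) + (-33) + (-65) + (-2) + (-30) + (-57) = -224
Signed area = Σ/2 = -112 (negative ⇒ clockwise traversal).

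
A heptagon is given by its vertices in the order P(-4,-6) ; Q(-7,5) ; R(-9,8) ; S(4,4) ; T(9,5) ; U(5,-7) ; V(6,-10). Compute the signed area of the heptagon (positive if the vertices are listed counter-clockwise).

-164.5

Cross-terms: -62, -11, -68, -16, -88, -8, -76  ⇒  Σ = -329
Signed area = Σ/2 = -164.5 (negative ⇒ clockwise traversal).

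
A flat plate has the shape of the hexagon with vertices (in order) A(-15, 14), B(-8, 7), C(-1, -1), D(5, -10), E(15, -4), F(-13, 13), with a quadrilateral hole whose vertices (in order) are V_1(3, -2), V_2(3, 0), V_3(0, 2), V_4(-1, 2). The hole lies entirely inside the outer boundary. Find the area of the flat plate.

Outer boundary:
Σ = (7) + (15) + (15) + (130) + (143) + (13) = 323
Area = |Σ|/2 = 161.5.
Hole:
V_1→V_2: (3)(0) − (3)(-2) = 6
V_2→V_3: (3)(2) − (0)(0) = 6
V_3→V_4: (0)(2) − (-1)(2) = 2
V_4→V_1: (-1)(-2) − (3)(2) = -4
Σ = 10
Area = |Σ|/2 = 5.
Net area = 161.5 − 5 = 156.5.

156.5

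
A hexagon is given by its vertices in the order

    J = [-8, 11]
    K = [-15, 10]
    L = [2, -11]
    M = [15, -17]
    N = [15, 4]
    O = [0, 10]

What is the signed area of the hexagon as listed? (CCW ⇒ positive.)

Cross-terms: 85, 145, 131, 315, 150, 80  ⇒  Σ = 906
Signed area = Σ/2 = 453 (positive ⇒ counter-clockwise traversal).

453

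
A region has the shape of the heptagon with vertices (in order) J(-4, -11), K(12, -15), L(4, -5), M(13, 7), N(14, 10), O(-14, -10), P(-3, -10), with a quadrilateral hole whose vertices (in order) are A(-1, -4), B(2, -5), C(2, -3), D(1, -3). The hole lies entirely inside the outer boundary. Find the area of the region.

206.5

Outer boundary:
Σ = (192) + (0) + (93) + (32) + (0) + (110) + (-7) = 420
Area = |Σ|/2 = 210.
Hole:
Apply Gauss's area formula: 2A = Σ (x_i·y_{i+1} − x_{i+1}·y_i), indices taken mod 4.
Σ = (13) + (4) + (-3) + (-7) = 7
Area = |Σ|/2 = 3.5.
Net area = 210 − 3.5 = 206.5.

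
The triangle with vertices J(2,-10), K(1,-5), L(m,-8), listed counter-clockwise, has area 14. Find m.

The doubled signed area Σ (x_i y_{i+1} − x_{i+1} y_i) is linear in m.
With m=0 it equals 8; the coefficient of m is -5 (from the two edges through L).
So -5·m + 8 = 2·14 = 28 ⇒ m = -4.

-4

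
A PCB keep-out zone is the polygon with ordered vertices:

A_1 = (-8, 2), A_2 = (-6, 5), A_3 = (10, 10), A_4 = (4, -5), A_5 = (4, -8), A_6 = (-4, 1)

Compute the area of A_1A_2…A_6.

134

Apply the shoelace formula: 2A = Σ (x_i·y_{i+1} − x_{i+1}·y_i), indices taken mod 6.
A_1→A_2: (-8)(5) − (-6)(2) = -28
A_2→A_3: (-6)(10) − (10)(5) = -110
A_3→A_4: (10)(-5) − (4)(10) = -90
A_4→A_5: (4)(-8) − (4)(-5) = -12
A_5→A_6: (4)(1) − (-4)(-8) = -28
A_6→A_1: (-4)(2) − (-8)(1) = 0
Σ = -268
Area = |Σ|/2 = 134.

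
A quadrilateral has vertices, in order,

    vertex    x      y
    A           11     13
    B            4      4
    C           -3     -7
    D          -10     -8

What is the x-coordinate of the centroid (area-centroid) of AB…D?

Apply the surveyor's formula. First the cross-terms c_i = x_i·y_{i+1} − x_{i+1}·y_i:
  -8, -16, -46, -42  ⇒  2A = -112, A = -56.
Then Σ (x_i + x_{i+1})·c_i = 420, so x̄ = 420 / (6·(-56)) = -1.25.

-1.25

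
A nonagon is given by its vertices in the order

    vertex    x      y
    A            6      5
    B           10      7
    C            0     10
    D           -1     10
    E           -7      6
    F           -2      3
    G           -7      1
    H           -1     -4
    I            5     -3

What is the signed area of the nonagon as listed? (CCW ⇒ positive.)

135.5

Σ = (-8) + (100) + (10) + (64) + (-9) + (19) + (29) + (23) + (43) = 271
Signed area = Σ/2 = 135.5 (positive ⇒ counter-clockwise traversal).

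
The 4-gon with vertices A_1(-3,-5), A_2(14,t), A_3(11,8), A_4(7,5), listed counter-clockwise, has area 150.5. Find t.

-10

Write out the shoelace sum; only the two edges meeting at A_2 involve t:
2·Area = [((-3)·t − 14·(-5)) + (14·8 − 11·t)] + -21
       = -14·t + 161 = 301
⇒ t = -10.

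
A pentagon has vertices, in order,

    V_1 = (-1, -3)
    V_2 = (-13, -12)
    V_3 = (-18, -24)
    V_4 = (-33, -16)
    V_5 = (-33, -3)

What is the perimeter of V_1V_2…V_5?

|V_1V_2| = √((-12)² + (-9)²) = √225 = 15
|V_2V_3| = √((-5)² + (-12)²) = √169 = 13
|V_3V_4| = √((-15)² + (8)²) = √289 = 17
|V_4V_5| = √((0)² + (13)²) = √169 = 13
|V_5V_1| = √((32)² + (0)²) = √1024 = 32
Perimeter = 15 + 13 + 17 + 13 + 32 = 90.

90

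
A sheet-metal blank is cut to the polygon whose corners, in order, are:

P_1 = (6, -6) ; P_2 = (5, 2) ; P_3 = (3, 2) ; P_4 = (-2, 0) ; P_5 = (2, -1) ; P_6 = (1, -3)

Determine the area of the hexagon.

29.5

Apply the shoelace (surveyor's) formula: 2A = Σ (x_i·y_{i+1} − x_{i+1}·y_i), indices taken mod 6.
Cross-terms: 42, 4, 4, 2, -5, 12  ⇒  Σ = 59
Area = |Σ|/2 = 29.5.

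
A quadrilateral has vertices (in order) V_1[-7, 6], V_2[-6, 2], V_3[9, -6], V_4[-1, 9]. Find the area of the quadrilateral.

86

Σ = (22) + (18) + (75) + (57) = 172
Area = |Σ|/2 = 86.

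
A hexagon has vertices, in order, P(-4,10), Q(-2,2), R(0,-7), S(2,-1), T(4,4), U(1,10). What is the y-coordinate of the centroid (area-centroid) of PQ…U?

Apply the shoelace formula. First the cross-terms c_i = x_i·y_{i+1} − x_{i+1}·y_i:
  12, 14, 14, 12, 36, 50  ⇒  2A = 138, A = 69.
Then Σ (y_i + y_{i+1})·c_i = 1502, so ȳ = 1502 / (6·69) = 751/207.

751/207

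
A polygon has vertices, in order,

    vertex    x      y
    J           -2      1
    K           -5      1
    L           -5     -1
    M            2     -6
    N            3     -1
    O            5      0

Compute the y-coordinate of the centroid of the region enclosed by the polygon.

Apply the shoelace (surveyor's) formula. First the cross-terms c_i = x_i·y_{i+1} − x_{i+1}·y_i:
  3, 10, 32, 16, 5, 5  ⇒  2A = 71, A = 35.5.
Then Σ (y_i + y_{i+1})·c_i = -330, so ȳ = -330 / (6·35.5) = -110/71.

-110/71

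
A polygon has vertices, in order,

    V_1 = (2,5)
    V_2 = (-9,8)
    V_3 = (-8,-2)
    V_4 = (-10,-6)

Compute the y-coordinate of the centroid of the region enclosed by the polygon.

Apply Gauss's area formula. First the cross-terms c_i = x_i·y_{i+1} − x_{i+1}·y_i:
  61, 82, 28, -38  ⇒  2A = 133, A = 66.5.
Then Σ (y_i + y_{i+1})·c_i = 1099, so ȳ = 1099 / (6·66.5) = 157/57.

157/57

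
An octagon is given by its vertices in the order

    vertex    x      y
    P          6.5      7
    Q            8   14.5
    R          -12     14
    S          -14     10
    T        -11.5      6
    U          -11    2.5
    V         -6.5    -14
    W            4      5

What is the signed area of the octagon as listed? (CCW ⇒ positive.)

328.875

Σ = (38.25) + (286) + (76) + (31) + (37.25) + (170.25) + (23.5) + (-4.5) = 657.75
Signed area = Σ/2 = 328.875 (positive ⇒ counter-clockwise traversal).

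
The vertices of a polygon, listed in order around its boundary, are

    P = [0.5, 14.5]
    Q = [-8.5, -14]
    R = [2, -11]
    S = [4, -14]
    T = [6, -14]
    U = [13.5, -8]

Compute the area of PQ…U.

311.25

Σ = (116.25) + (121.5) + (16) + (28) + (141) + (199.75) = 622.5
Area = |Σ|/2 = 311.25.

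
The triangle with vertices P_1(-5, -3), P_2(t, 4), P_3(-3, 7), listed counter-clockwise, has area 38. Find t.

Write out the shoelace sum; only the two edges meeting at P_2 involve t:
2·Area = [((-5)·4 − t·(-3)) + (t·7 − (-3)·4)] + 44
       = 10·t + 36 = 76
⇒ t = 4.

4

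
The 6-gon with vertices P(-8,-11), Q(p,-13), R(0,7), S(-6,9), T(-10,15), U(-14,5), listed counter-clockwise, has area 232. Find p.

Write out the shoelace sum; only the two edges meeting at Q involve p:
2·Area = [((-8)·(-13) − p·(-11)) + (p·7 − 0·(-13))] + 396
       = 18·p + 500 = 464
⇒ p = -2.

-2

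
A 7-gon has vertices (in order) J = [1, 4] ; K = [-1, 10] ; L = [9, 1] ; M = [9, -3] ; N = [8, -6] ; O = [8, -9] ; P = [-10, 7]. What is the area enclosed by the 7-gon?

124

Apply the shoelace formula: 2A = Σ (x_i·y_{i+1} − x_{i+1}·y_i), indices taken mod 7.
Σ = (14) + (-91) + (-36) + (-30) + (-24) + (-34) + (-47) = -248
Area = |Σ|/2 = 124.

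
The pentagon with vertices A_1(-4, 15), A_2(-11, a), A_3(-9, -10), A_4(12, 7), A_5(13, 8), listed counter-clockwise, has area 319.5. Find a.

15

Write out the shoelace sum; only the two edges meeting at A_2 involve a:
2·Area = [((-4)·a − (-11)·15) + ((-11)·(-10) − (-9)·a)] + 289
       = 5·a + 564 = 639
⇒ a = 15.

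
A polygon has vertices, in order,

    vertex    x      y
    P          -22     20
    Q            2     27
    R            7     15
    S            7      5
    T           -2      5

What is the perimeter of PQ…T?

82

|PQ| = √((24)² + (7)²) = √625 = 25
|QR| = √((5)² + (-12)²) = √169 = 13
|RS| = √((0)² + (-10)²) = √100 = 10
|ST| = √((-9)² + (0)²) = √81 = 9
|TP| = √((-20)² + (15)²) = √625 = 25
Perimeter = 25 + 13 + 10 + 9 + 25 = 82.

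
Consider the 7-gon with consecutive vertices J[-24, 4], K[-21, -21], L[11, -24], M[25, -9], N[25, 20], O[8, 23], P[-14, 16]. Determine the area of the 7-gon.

1871

Apply the surveyor's formula: 2A = Σ (x_i·y_{i+1} − x_{i+1}·y_i), indices taken mod 7.
J→K: (-24)(-21) − (-21)(4) = 588
K→L: (-21)(-24) − (11)(-21) = 735
L→M: (11)(-9) − (25)(-24) = 501
M→N: (25)(20) − (25)(-9) = 725
N→O: (25)(23) − (8)(20) = 415
O→P: (8)(16) − (-14)(23) = 450
P→J: (-14)(4) − (-24)(16) = 328
Σ = 3742
Area = |Σ|/2 = 1871.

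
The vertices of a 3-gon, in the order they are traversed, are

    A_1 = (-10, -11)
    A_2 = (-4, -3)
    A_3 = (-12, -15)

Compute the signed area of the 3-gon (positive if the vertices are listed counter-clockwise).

-4

Apply the surveyor's formula: 2A = Σ (x_i·y_{i+1} − x_{i+1}·y_i), indices taken mod 3.
Cross-terms: -14, 24, -18  ⇒  Σ = -8
Signed area = Σ/2 = -4 (negative ⇒ clockwise traversal).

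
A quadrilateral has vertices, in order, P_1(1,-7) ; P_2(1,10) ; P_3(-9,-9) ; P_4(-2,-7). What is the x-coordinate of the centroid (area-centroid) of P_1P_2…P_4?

-565/246

Apply the surveyor's formula. First the cross-terms c_i = x_i·y_{i+1} − x_{i+1}·y_i:
  17, 81, 45, 21  ⇒  2A = 164, A = 82.
Then Σ (x_i + x_{i+1})·c_i = -1130, so x̄ = -1130 / (6·82) = -565/246.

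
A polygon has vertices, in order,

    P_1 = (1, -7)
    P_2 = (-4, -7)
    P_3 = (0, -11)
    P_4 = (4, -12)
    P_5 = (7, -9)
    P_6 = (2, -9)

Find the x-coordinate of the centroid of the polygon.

71/51

Apply the shoelace formula. First the cross-terms c_i = x_i·y_{i+1} − x_{i+1}·y_i:
  -35, 44, 44, 48, -45, -5  ⇒  2A = 51, A = 25.5.
Then Σ (x_i + x_{i+1})·c_i = 213, so x̄ = 213 / (6·25.5) = 71/51.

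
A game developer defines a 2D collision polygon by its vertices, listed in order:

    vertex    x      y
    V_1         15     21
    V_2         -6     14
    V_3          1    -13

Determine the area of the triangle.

308

Apply the surveyor's formula: 2A = Σ (x_i·y_{i+1} − x_{i+1}·y_i), indices taken mod 3.
Σ = (336) + (64) + (216) = 616
Area = |Σ|/2 = 308.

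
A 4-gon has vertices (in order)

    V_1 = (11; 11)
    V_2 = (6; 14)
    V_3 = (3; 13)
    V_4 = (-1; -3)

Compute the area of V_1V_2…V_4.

Apply Gauss's area formula: 2A = Σ (x_i·y_{i+1} − x_{i+1}·y_i), indices taken mod 4.
V_1→V_2: (11)(14) − (6)(11) = 88
V_2→V_3: (6)(13) − (3)(14) = 36
V_3→V_4: (3)(-3) − (-1)(13) = 4
V_4→V_1: (-1)(11) − (11)(-3) = 22
Σ = 150
Area = |Σ|/2 = 75.

75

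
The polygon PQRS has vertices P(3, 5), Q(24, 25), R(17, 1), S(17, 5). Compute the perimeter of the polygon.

|PQ| = √((21)² + (20)²) = √841 = 29
|QR| = √((-7)² + (-24)²) = √625 = 25
|RS| = √((0)² + (4)²) = √16 = 4
|SP| = √((-14)² + (0)²) = √196 = 14
Perimeter = 29 + 25 + 4 + 14 = 72.

72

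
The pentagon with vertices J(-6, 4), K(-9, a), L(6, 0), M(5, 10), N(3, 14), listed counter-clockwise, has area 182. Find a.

-11

Write out the shoelace sum; only the two edges meeting at K involve a:
2·Area = [((-6)·a − (-9)·4) + ((-9)·0 − 6·a)] + 196
       = -12·a + 232 = 364
⇒ a = -11.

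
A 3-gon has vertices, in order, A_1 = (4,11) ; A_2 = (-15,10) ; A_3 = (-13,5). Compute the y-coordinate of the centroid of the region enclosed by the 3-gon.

26/3

Apply the surveyor's formula. First the cross-terms c_i = x_i·y_{i+1} − x_{i+1}·y_i:
  205, 55, -163  ⇒  2A = 97, A = 48.5.
Then Σ (y_i + y_{i+1})·c_i = 2522, so ȳ = 2522 / (6·48.5) = 26/3.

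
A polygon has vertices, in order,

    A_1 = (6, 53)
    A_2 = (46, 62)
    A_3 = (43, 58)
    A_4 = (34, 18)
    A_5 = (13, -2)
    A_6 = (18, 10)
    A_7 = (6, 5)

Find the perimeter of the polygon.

190

|A_1A_2| = √((40)² + (9)²) = √1681 = 41
|A_2A_3| = √((-3)² + (-4)²) = √25 = 5
|A_3A_4| = √((-9)² + (-40)²) = √1681 = 41
|A_4A_5| = √((-21)² + (-20)²) = √841 = 29
|A_5A_6| = √((5)² + (12)²) = √169 = 13
|A_6A_7| = √((-12)² + (-5)²) = √169 = 13
|A_7A_1| = √((0)² + (48)²) = √2304 = 48
Perimeter = 41 + 5 + 41 + 29 + 13 + 13 + 48 = 190.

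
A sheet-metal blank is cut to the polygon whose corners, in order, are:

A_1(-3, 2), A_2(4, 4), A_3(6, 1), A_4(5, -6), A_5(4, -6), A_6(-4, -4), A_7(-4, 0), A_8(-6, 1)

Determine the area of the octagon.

78

Apply the shoelace (surveyor's) formula: 2A = Σ (x_i·y_{i+1} − x_{i+1}·y_i), indices taken mod 8.
Σ = (-20) + (-20) + (-41) + (-6) + (-40) + (-16) + (-4) + (-9) = -156
Area = |Σ|/2 = 78.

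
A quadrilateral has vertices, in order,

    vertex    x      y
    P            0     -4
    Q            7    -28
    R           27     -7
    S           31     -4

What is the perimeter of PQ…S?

|PQ| = √((7)² + (-24)²) = √625 = 25
|QR| = √((20)² + (21)²) = √841 = 29
|RS| = √((4)² + (3)²) = √25 = 5
|SP| = √((-31)² + (0)²) = √961 = 31
Perimeter = 25 + 29 + 5 + 31 = 90.

90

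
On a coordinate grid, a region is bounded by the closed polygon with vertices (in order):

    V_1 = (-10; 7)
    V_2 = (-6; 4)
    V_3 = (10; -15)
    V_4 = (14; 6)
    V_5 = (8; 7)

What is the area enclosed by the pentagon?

249

Apply the surveyor's formula: 2A = Σ (x_i·y_{i+1} − x_{i+1}·y_i), indices taken mod 5.
Σ = (2) + (50) + (270) + (50) + (126) = 498
Area = |Σ|/2 = 249.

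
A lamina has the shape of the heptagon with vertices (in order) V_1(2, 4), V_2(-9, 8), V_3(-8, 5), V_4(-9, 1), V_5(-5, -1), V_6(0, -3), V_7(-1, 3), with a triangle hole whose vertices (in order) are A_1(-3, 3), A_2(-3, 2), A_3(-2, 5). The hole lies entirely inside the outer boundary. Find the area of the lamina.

Outer boundary:
Apply the shoelace formula: 2A = Σ (x_i·y_{i+1} − x_{i+1}·y_i), indices taken mod 7.
Σ = (52) + (19) + (37) + (14) + (15) + (-3) + (-10) = 124
Area = |Σ|/2 = 62.
Hole:
Apply the shoelace (surveyor's) formula: 2A = Σ (x_i·y_{i+1} − x_{i+1}·y_i), indices taken mod 3.
A_1→A_2: (-3)(2) − (-3)(3) = 3
A_2→A_3: (-3)(5) − (-2)(2) = -11
A_3→A_1: (-2)(3) − (-3)(5) = 9
Σ = 1
Area = |Σ|/2 = 0.5.
Net area = 62 − 0.5 = 61.5.

61.5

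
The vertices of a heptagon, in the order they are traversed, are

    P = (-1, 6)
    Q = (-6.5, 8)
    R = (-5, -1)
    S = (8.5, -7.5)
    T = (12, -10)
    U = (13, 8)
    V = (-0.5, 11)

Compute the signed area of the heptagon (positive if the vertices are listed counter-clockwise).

Apply the surveyor's formula: 2A = Σ (x_i·y_{i+1} − x_{i+1}·y_i), indices taken mod 7.
Σ = (31) + (46.5) + (46) + (5) + (226) + (147) + (8) = 509.5
Signed area = Σ/2 = 254.75 (positive ⇒ counter-clockwise traversal).

254.75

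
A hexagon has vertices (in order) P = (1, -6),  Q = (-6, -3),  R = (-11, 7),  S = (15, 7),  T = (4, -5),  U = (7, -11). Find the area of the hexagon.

219.5

Cross-terms: -39, -75, -182, -103, -9, -31  ⇒  Σ = -439
Area = |Σ|/2 = 219.5.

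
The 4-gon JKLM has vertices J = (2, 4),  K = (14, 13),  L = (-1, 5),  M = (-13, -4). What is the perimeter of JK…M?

|JK| = √((12)² + (9)²) = √225 = 15
|KL| = √((-15)² + (-8)²) = √289 = 17
|LM| = √((-12)² + (-9)²) = √225 = 15
|MJ| = √((15)² + (8)²) = √289 = 17
Perimeter = 15 + 17 + 15 + 17 = 64.

64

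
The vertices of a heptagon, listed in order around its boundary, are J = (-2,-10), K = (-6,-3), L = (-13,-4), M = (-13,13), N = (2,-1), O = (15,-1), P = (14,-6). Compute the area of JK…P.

Apply Gauss's area formula: 2A = Σ (x_i·y_{i+1} − x_{i+1}·y_i), indices taken mod 7.
Cross-terms: -54, -15, -221, -13, 13, -76, -152  ⇒  Σ = -518
Area = |Σ|/2 = 259.

259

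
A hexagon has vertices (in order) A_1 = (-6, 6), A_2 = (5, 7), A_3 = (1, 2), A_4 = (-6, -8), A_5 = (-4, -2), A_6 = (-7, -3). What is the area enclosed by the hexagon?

73.5

Cross-terms: -72, 3, 4, -20, -2, -60  ⇒  Σ = -147
Area = |Σ|/2 = 73.5.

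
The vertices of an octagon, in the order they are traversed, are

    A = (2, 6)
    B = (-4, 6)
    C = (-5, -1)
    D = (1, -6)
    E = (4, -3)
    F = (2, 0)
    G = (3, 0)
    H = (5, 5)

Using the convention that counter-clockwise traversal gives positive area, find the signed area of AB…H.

81.5

Apply the surveyor's formula: 2A = Σ (x_i·y_{i+1} − x_{i+1}·y_i), indices taken mod 8.
Σ = (36) + (34) + (31) + (21) + (6) + (0) + (15) + (20) = 163
Signed area = Σ/2 = 81.5 (positive ⇒ counter-clockwise traversal).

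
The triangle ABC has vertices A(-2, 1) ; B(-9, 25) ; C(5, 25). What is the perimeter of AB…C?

|AB| = √((-7)² + (24)²) = √625 = 25
|BC| = √((14)² + (0)²) = √196 = 14
|CA| = √((-7)² + (-24)²) = √625 = 25
Perimeter = 25 + 14 + 25 = 64.

64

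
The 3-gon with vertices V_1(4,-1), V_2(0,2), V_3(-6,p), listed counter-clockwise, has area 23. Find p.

Write out the shoelace sum; only the two edges meeting at V_3 involve p:
2·Area = [(0·p − (-6)·2) + ((-6)·(-1) − 4·p)] + 8
       = -4·p + 26 = 46
⇒ p = -5.

-5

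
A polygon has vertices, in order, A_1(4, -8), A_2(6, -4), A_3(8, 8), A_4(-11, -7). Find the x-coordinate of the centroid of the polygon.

Apply the shoelace formula. First the cross-terms c_i = x_i·y_{i+1} − x_{i+1}·y_i:
  32, 80, 32, 116  ⇒  2A = 260, A = 130.
Then Σ (x_i + x_{i+1})·c_i = 532, so x̄ = 532 / (6·130) = 133/195.

133/195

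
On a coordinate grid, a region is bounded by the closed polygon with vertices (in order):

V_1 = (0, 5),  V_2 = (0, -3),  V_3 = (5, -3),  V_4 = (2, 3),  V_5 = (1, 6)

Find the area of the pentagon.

25

Σ = (0) + (15) + (21) + (9) + (5) = 50
Area = |Σ|/2 = 25.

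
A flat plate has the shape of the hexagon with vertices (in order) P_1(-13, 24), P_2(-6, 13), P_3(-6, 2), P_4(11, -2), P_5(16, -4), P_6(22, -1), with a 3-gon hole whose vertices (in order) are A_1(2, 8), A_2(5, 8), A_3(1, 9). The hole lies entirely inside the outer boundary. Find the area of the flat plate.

Outer boundary:
P_1→P_2: (-13)(13) − (-6)(24) = -25
P_2→P_3: (-6)(2) − (-6)(13) = 66
P_3→P_4: (-6)(-2) − (11)(2) = -10
P_4→P_5: (11)(-4) − (16)(-2) = -12
P_5→P_6: (16)(-1) − (22)(-4) = 72
P_6→P_1: (22)(24) − (-13)(-1) = 515
Σ = 606
Area = |Σ|/2 = 303.
Hole:
Σ = (-24) + (37) + (-10) = 3
Area = |Σ|/2 = 1.5.
Net area = 303 − 1.5 = 301.5.

301.5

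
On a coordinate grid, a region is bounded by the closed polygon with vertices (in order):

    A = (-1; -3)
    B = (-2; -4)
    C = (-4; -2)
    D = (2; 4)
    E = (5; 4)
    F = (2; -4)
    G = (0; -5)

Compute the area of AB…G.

40.5

Apply the shoelace formula: 2A = Σ (x_i·y_{i+1} − x_{i+1}·y_i), indices taken mod 7.
A→B: (-1)(-4) − (-2)(-3) = -2
B→C: (-2)(-2) − (-4)(-4) = -12
C→D: (-4)(4) − (2)(-2) = -12
D→E: (2)(4) − (5)(4) = -12
E→F: (5)(-4) − (2)(4) = -28
F→G: (2)(-5) − (0)(-4) = -10
G→A: (0)(-3) − (-1)(-5) = -5
Σ = -81
Area = |Σ|/2 = 40.5.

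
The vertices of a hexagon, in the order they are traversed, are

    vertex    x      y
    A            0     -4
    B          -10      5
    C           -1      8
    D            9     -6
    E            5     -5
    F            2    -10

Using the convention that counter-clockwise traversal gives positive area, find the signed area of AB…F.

-122

Apply the shoelace (surveyor's) formula: 2A = Σ (x_i·y_{i+1} − x_{i+1}·y_i), indices taken mod 6.
Cross-terms: -40, -75, -66, -15, -40, -8  ⇒  Σ = -244
Signed area = Σ/2 = -122 (negative ⇒ clockwise traversal).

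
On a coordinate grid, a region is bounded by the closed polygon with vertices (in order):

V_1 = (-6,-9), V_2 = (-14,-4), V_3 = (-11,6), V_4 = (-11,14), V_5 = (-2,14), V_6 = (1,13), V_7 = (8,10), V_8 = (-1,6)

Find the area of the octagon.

Apply the surveyor's formula: 2A = Σ (x_i·y_{i+1} − x_{i+1}·y_i), indices taken mod 8.
V_1→V_2: (-6)(-4) − (-14)(-9) = -102
V_2→V_3: (-14)(6) − (-11)(-4) = -128
V_3→V_4: (-11)(14) − (-11)(6) = -88
V_4→V_5: (-11)(14) − (-2)(14) = -126
V_5→V_6: (-2)(13) − (1)(14) = -40
V_6→V_7: (1)(10) − (8)(13) = -94
V_7→V_8: (8)(6) − (-1)(10) = 58
V_8→V_1: (-1)(-9) − (-6)(6) = 45
Σ = -475
Area = |Σ|/2 = 237.5.

237.5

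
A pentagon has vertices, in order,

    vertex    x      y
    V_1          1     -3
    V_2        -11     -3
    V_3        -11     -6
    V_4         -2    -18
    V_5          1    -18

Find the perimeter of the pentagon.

48

|V_1V_2| = √((-12)² + (0)²) = √144 = 12
|V_2V_3| = √((0)² + (-3)²) = √9 = 3
|V_3V_4| = √((9)² + (-12)²) = √225 = 15
|V_4V_5| = √((3)² + (0)²) = √9 = 3
|V_5V_1| = √((0)² + (15)²) = √225 = 15
Perimeter = 12 + 3 + 15 + 3 + 15 = 48.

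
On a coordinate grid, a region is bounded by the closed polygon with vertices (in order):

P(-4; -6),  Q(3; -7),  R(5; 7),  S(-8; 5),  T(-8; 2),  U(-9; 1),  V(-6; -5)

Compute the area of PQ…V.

142

P→Q: (-4)(-7) − (3)(-6) = 46
Q→R: (3)(7) − (5)(-7) = 56
R→S: (5)(5) − (-8)(7) = 81
S→T: (-8)(2) − (-8)(5) = 24
T→U: (-8)(1) − (-9)(2) = 10
U→V: (-9)(-5) − (-6)(1) = 51
V→P: (-6)(-6) − (-4)(-5) = 16
Σ = 284
Area = |Σ|/2 = 142.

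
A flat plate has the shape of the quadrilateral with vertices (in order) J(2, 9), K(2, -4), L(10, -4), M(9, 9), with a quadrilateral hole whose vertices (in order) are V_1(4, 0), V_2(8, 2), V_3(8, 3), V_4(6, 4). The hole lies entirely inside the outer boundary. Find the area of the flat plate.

90.5

Outer boundary:
Σ = (-26) + (32) + (126) + (63) = 195
Area = |Σ|/2 = 97.5.
Hole:
V_1→V_2: (4)(2) − (8)(0) = 8
V_2→V_3: (8)(3) − (8)(2) = 8
V_3→V_4: (8)(4) − (6)(3) = 14
V_4→V_1: (6)(0) − (4)(4) = -16
Σ = 14
Area = |Σ|/2 = 7.
Net area = 97.5 − 7 = 90.5.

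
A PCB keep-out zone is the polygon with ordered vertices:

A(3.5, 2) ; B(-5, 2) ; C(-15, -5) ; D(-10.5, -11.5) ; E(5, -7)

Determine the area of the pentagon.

Apply Gauss's area formula: 2A = Σ (x_i·y_{i+1} − x_{i+1}·y_i), indices taken mod 5.
Σ = (17) + (55) + (120) + (131) + (34.5) = 357.5
Area = |Σ|/2 = 178.75.

178.75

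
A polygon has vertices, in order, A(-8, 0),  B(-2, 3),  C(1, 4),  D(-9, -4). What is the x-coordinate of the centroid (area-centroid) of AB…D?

-77/15

Apply the surveyor's formula. First the cross-terms c_i = x_i·y_{i+1} − x_{i+1}·y_i:
  -24, -11, 32, -32  ⇒  2A = -35, A = -17.5.
Then Σ (x_i + x_{i+1})·c_i = 539, so x̄ = 539 / (6·(-17.5)) = -77/15.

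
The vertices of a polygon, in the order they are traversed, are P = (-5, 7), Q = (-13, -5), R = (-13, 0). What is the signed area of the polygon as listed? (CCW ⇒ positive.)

-20

Σ = (116) + (-65) + (-91) = -40
Signed area = Σ/2 = -20 (negative ⇒ clockwise traversal).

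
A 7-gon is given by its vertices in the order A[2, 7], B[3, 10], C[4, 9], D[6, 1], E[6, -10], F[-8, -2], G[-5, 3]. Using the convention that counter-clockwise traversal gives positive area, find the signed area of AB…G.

A→B: (2)(10) − (3)(7) = -1
B→C: (3)(9) − (4)(10) = -13
C→D: (4)(1) − (6)(9) = -50
D→E: (6)(-10) − (6)(1) = -66
E→F: (6)(-2) − (-8)(-10) = -92
F→G: (-8)(3) − (-5)(-2) = -34
G→A: (-5)(7) − (2)(3) = -41
Σ = -297
Signed area = Σ/2 = -148.5 (negative ⇒ clockwise traversal).

-148.5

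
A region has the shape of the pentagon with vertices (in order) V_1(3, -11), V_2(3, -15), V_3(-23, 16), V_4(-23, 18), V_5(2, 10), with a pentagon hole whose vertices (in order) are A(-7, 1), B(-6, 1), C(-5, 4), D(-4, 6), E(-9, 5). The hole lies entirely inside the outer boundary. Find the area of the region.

Outer boundary:
Apply the shoelace formula: 2A = Σ (x_i·y_{i+1} − x_{i+1}·y_i), indices taken mod 5.
V_1→V_2: (3)(-15) − (3)(-11) = -12
V_2→V_3: (3)(16) − (-23)(-15) = -297
V_3→V_4: (-23)(18) − (-23)(16) = -46
V_4→V_5: (-23)(10) − (2)(18) = -266
V_5→V_1: (2)(-11) − (3)(10) = -52
Σ = -673
Area = |Σ|/2 = 336.5.
Hole:
Σ = (-1) + (-19) + (-14) + (34) + (26) = 26
Area = |Σ|/2 = 13.
Net area = 336.5 − 13 = 323.5.

323.5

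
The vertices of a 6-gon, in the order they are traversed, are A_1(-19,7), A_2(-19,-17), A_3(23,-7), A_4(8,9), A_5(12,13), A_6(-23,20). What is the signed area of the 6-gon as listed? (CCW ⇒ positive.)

A_1→A_2: (-19)(-17) − (-19)(7) = 456
A_2→A_3: (-19)(-7) − (23)(-17) = 524
A_3→A_4: (23)(9) − (8)(-7) = 263
A_4→A_5: (8)(13) − (12)(9) = -4
A_5→A_6: (12)(20) − (-23)(13) = 539
A_6→A_1: (-23)(7) − (-19)(20) = 219
Σ = 1997
Signed area = Σ/2 = 998.5 (positive ⇒ counter-clockwise traversal).

998.5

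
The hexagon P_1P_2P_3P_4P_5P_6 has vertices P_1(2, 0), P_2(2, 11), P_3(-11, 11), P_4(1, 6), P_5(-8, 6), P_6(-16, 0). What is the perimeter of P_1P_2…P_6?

|P_1P_2| = √((0)² + (11)²) = √121 = 11
|P_2P_3| = √((-13)² + (0)²) = √169 = 13
|P_3P_4| = √((12)² + (-5)²) = √169 = 13
|P_4P_5| = √((-9)² + (0)²) = √81 = 9
|P_5P_6| = √((-8)² + (-6)²) = √100 = 10
|P_6P_1| = √((18)² + (0)²) = √324 = 18
Perimeter = 11 + 13 + 13 + 9 + 10 + 18 = 74.

74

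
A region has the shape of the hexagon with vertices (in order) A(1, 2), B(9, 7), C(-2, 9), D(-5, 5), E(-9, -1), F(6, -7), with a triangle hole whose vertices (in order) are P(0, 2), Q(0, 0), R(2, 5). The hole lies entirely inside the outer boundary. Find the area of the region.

126.5

Outer boundary:
Apply the surveyor's formula: 2A = Σ (x_i·y_{i+1} − x_{i+1}·y_i), indices taken mod 6.
Σ = (-11) + (95) + (35) + (50) + (69) + (19) = 257
Area = |Σ|/2 = 128.5.
Hole:
P→Q: (0)(0) − (0)(2) = 0
Q→R: (0)(5) − (2)(0) = 0
R→P: (2)(2) − (0)(5) = 4
Σ = 4
Area = |Σ|/2 = 2.
Net area = 128.5 − 2 = 126.5.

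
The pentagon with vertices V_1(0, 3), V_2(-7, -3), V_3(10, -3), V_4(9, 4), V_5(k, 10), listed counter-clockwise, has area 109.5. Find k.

10

Write out the shoelace sum; only the two edges meeting at V_5 involve k:
2·Area = [(9·10 − k·4) + (k·3 − 0·10)] + 139
       = -1·k + 229 = 219
⇒ k = 10.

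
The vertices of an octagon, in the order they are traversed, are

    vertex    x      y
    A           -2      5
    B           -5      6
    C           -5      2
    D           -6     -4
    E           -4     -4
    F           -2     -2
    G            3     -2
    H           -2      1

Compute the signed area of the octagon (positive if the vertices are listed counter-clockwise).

37

Apply the surveyor's formula: 2A = Σ (x_i·y_{i+1} − x_{i+1}·y_i), indices taken mod 8.
Cross-terms: 13, 20, 32, 8, 0, 10, -1, -8  ⇒  Σ = 74
Signed area = Σ/2 = 37 (positive ⇒ counter-clockwise traversal).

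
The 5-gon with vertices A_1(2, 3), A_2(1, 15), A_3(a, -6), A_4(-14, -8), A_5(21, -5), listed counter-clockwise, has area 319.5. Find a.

The doubled signed area Σ (x_i y_{i+1} − x_{i+1} y_i) is linear in a.
With a=0 it equals 248; the coefficient of a is -23 (from the two edges through A_3).
So -23·a + 248 = 2·319.5 = 639 ⇒ a = -17.

-17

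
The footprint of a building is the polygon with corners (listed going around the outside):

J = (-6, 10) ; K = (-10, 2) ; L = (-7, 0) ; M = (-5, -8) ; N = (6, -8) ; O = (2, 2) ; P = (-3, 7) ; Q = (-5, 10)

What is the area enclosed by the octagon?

Cross-terms: 88, 14, 56, 88, 28, 20, 5, 10  ⇒  Σ = 309
Area = |Σ|/2 = 154.5.

154.5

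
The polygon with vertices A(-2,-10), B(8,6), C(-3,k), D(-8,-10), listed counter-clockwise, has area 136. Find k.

6

The doubled signed area Σ (x_i y_{i+1} − x_{i+1} y_i) is linear in k.
With k=0 it equals 176; the coefficient of k is 16 (from the two edges through C).
So 16·k + 176 = 2·136 = 272 ⇒ k = 6.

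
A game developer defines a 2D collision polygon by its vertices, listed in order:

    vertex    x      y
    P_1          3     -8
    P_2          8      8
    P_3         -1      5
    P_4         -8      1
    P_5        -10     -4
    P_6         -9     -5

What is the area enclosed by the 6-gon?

Apply the shoelace formula: 2A = Σ (x_i·y_{i+1} − x_{i+1}·y_i), indices taken mod 6.
Cross-terms: 88, 48, 39, 42, 14, 87  ⇒  Σ = 318
Area = |Σ|/2 = 159.

159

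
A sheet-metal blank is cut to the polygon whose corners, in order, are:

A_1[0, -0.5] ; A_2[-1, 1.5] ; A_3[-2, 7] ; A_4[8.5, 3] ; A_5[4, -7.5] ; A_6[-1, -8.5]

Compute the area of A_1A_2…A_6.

93.375

Cross-terms: -0.5, -4, -65.5, -75.75, -41.5, 0.5  ⇒  Σ = -186.75
Area = |Σ|/2 = 93.375.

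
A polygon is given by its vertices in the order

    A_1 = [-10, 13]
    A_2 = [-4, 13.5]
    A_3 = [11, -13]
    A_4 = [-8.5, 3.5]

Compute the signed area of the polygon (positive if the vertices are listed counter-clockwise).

Σ = (-83) + (-96.5) + (-72) + (-75.5) = -327
Signed area = Σ/2 = -163.5 (negative ⇒ clockwise traversal).

-163.5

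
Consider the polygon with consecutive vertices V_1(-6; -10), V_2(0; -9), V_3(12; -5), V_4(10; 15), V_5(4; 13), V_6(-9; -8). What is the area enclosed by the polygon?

294.5

Apply the shoelace (surveyor's) formula: 2A = Σ (x_i·y_{i+1} − x_{i+1}·y_i), indices taken mod 6.
V_1→V_2: (-6)(-9) − (0)(-10) = 54
V_2→V_3: (0)(-5) − (12)(-9) = 108
V_3→V_4: (12)(15) − (10)(-5) = 230
V_4→V_5: (10)(13) − (4)(15) = 70
V_5→V_6: (4)(-8) − (-9)(13) = 85
V_6→V_1: (-9)(-10) − (-6)(-8) = 42
Σ = 589
Area = |Σ|/2 = 294.5.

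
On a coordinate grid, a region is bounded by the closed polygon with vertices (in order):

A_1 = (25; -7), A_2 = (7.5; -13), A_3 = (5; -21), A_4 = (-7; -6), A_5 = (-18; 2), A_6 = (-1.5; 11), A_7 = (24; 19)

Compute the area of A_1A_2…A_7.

897.25

Apply the shoelace formula: 2A = Σ (x_i·y_{i+1} − x_{i+1}·y_i), indices taken mod 7.
Σ = (-272.5) + (-92.5) + (-177) + (-122) + (-195) + (-292.5) + (-643) = -1794.5
Area = |Σ|/2 = 897.25.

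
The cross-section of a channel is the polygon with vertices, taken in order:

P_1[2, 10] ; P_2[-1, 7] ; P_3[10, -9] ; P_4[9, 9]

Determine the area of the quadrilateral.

Cross-terms: 24, -61, 171, 72  ⇒  Σ = 206
Area = |Σ|/2 = 103.

103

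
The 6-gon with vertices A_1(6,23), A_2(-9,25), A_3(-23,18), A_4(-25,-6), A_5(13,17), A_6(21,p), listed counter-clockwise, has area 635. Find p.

The doubled signed area Σ (x_i y_{i+1} − x_{i+1} y_i) is linear in p.
With p=0 it equals 1137; the coefficient of p is 7 (from the two edges through A_6).
So 7·p + 1137 = 2·635 = 1270 ⇒ p = 19.

19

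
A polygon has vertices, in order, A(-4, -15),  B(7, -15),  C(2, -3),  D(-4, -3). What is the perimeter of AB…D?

42

|AB| = √((11)² + (0)²) = √121 = 11
|BC| = √((-5)² + (12)²) = √169 = 13
|CD| = √((-6)² + (0)²) = √36 = 6
|DA| = √((0)² + (-12)²) = √144 = 12
Perimeter = 11 + 13 + 6 + 12 = 42.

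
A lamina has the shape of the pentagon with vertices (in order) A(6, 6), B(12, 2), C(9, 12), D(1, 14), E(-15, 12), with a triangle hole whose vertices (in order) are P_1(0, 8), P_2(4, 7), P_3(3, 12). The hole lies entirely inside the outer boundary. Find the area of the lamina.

110.5

Outer boundary:
Apply Gauss's area formula: 2A = Σ (x_i·y_{i+1} − x_{i+1}·y_i), indices taken mod 5.
Σ = (-60) + (126) + (114) + (222) + (-162) = 240
Area = |Σ|/2 = 120.
Hole:
Σ = (-32) + (27) + (24) = 19
Area = |Σ|/2 = 9.5.
Net area = 120 − 9.5 = 110.5.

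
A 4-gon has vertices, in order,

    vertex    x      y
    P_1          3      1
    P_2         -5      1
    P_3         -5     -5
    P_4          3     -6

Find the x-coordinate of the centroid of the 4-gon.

Apply the shoelace formula. First the cross-terms c_i = x_i·y_{i+1} − x_{i+1}·y_i:
  8, 30, 45, 21  ⇒  2A = 104, A = 52.
Then Σ (x_i + x_{i+1})·c_i = -280, so x̄ = -280 / (6·52) = -35/39.

-35/39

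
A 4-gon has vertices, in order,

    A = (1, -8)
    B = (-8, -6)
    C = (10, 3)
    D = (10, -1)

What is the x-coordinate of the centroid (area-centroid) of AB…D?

Apply the shoelace formula. First the cross-terms c_i = x_i·y_{i+1} − x_{i+1}·y_i:
  -70, 36, -40, -79  ⇒  2A = -153, A = -76.5.
Then Σ (x_i + x_{i+1})·c_i = -1107, so x̄ = -1107 / (6·(-76.5)) = 41/17.

41/17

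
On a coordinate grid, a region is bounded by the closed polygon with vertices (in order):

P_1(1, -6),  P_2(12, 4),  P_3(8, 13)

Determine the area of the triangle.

P_1→P_2: (1)(4) − (12)(-6) = 76
P_2→P_3: (12)(13) − (8)(4) = 124
P_3→P_1: (8)(-6) − (1)(13) = -61
Σ = 139
Area = |Σ|/2 = 69.5.

69.5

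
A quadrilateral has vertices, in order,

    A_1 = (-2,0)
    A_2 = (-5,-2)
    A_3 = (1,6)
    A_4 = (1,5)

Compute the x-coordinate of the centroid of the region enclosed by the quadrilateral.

-1.6

Apply the shoelace (surveyor's) formula. First the cross-terms c_i = x_i·y_{i+1} − x_{i+1}·y_i:
  4, -28, -1, 10  ⇒  2A = -15, A = -7.5.
Then Σ (x_i + x_{i+1})·c_i = 72, so x̄ = 72 / (6·(-7.5)) = -1.6.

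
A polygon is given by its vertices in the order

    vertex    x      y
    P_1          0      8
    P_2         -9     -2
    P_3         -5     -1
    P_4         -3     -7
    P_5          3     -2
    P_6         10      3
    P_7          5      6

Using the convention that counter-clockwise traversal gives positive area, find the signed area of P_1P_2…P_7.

Apply the surveyor's formula: 2A = Σ (x_i·y_{i+1} − x_{i+1}·y_i), indices taken mod 7.
Σ = (72) + (-1) + (32) + (27) + (29) + (45) + (40) = 244
Signed area = Σ/2 = 122 (positive ⇒ counter-clockwise traversal).

122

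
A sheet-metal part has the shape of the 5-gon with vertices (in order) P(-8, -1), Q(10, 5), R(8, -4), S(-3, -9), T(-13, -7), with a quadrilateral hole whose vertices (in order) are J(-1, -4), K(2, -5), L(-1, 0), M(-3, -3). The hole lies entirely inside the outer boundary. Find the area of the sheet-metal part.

Outer boundary:
Apply the surveyor's formula: 2A = Σ (x_i·y_{i+1} − x_{i+1}·y_i), indices taken mod 5.
Cross-terms: -30, -80, -84, -96, -43  ⇒  Σ = -333
Area = |Σ|/2 = 166.5.
Hole:
Σ = (13) + (-5) + (3) + (9) = 20
Area = |Σ|/2 = 10.
Net area = 166.5 − 10 = 156.5.

156.5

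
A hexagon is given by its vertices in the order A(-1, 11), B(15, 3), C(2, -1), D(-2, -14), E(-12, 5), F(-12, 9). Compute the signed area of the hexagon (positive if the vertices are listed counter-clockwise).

-284

Apply the shoelace (surveyor's) formula: 2A = Σ (x_i·y_{i+1} − x_{i+1}·y_i), indices taken mod 6.
A→B: (-1)(3) − (15)(11) = -168
B→C: (15)(-1) − (2)(3) = -21
C→D: (2)(-14) − (-2)(-1) = -30
D→E: (-2)(5) − (-12)(-14) = -178
E→F: (-12)(9) − (-12)(5) = -48
F→A: (-12)(11) − (-1)(9) = -123
Σ = -568
Signed area = Σ/2 = -284 (negative ⇒ clockwise traversal).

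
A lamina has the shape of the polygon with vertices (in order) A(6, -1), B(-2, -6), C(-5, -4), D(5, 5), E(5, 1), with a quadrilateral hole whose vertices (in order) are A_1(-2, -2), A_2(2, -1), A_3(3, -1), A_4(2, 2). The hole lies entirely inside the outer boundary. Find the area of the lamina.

Outer boundary:
Apply the surveyor's formula: 2A = Σ (x_i·y_{i+1} − x_{i+1}·y_i), indices taken mod 5.
Σ = (-38) + (-22) + (-5) + (-20) + (-11) = -96
Area = |Σ|/2 = 48.
Hole:
Σ = (6) + (1) + (8) + (0) = 15
Area = |Σ|/2 = 7.5.
Net area = 48 − 7.5 = 40.5.

40.5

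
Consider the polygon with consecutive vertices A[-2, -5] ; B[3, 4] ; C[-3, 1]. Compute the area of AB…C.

Apply the surveyor's formula: 2A = Σ (x_i·y_{i+1} − x_{i+1}·y_i), indices taken mod 3.
A→B: (-2)(4) − (3)(-5) = 7
B→C: (3)(1) − (-3)(4) = 15
C→A: (-3)(-5) − (-2)(1) = 17
Σ = 39
Area = |Σ|/2 = 19.5.

19.5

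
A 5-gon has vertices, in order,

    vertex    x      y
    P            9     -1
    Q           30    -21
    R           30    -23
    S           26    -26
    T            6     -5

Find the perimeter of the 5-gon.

|PQ| = √((21)² + (-20)²) = √841 = 29
|QR| = √((0)² + (-2)²) = √4 = 2
|RS| = √((-4)² + (-3)²) = √25 = 5
|ST| = √((-20)² + (21)²) = √841 = 29
|TP| = √((3)² + (4)²) = √25 = 5
Perimeter = 29 + 2 + 5 + 29 + 5 = 70.

70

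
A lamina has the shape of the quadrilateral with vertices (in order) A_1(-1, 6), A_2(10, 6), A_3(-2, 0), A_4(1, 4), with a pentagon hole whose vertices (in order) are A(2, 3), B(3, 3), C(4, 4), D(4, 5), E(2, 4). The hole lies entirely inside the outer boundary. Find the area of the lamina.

23.5

Outer boundary:
Apply the shoelace formula: 2A = Σ (x_i·y_{i+1} − x_{i+1}·y_i), indices taken mod 4.
A_1→A_2: (-1)(6) − (10)(6) = -66
A_2→A_3: (10)(0) − (-2)(6) = 12
A_3→A_4: (-2)(4) − (1)(0) = -8
A_4→A_1: (1)(6) − (-1)(4) = 10
Σ = -52
Area = |Σ|/2 = 26.
Hole:
Apply Gauss's area formula: 2A = Σ (x_i·y_{i+1} − x_{i+1}·y_i), indices taken mod 5.
Cross-terms: -3, 0, 4, 6, -2  ⇒  Σ = 5
Area = |Σ|/2 = 2.5.
Net area = 26 − 2.5 = 23.5.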